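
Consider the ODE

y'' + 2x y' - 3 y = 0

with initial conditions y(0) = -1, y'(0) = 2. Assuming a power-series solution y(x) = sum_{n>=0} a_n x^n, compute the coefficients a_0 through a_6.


Ansatz: y(x) = sum_{n>=0} a_n x^n, so y'(x) = sum_{n>=1} n a_n x^(n-1) and y''(x) = sum_{n>=2} n(n-1) a_n x^(n-2).
Substitute into P(x) y'' + Q(x) y' + R(x) y = 0 with P(x) = 1, Q(x) = 2x, R(x) = -3, and match powers of x.
Initial conditions: a_0 = -1, a_1 = 2.
Setting the coefficient of each power of x to zero and solving order by order (substituting the coefficients already found):
  x^0: 2 a_2 - 3 a_0 = 0  ->  2 a_2 = 3 a_0 = -3  ->  a_2 = -3/2
  x^1: 6 a_3 - a_1 = 0  ->  6 a_3 = a_1 = 2  ->  a_3 = 1/3
  x^2: 12 a_4 + a_2 = 0  ->  12 a_4 = -a_2 = 3/2  ->  a_4 = 1/8
  x^3: 20 a_5 + 3 a_3 = 0  ->  20 a_5 = -3 a_3 = -1  ->  a_5 = -1/20
  x^4: 30 a_6 + 5 a_4 = 0  ->  30 a_6 = -5 a_4 = -5/8  ->  a_6 = -1/48
Truncated series: y(x) = -1 + 2 x - (3/2) x^2 + (1/3) x^3 + (1/8) x^4 - (1/20) x^5 - (1/48) x^6 + O(x^7).

a_0 = -1; a_1 = 2; a_2 = -3/2; a_3 = 1/3; a_4 = 1/8; a_5 = -1/20; a_6 = -1/48


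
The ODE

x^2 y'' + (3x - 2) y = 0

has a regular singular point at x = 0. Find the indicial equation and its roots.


Divide by x^2 to reach normal form y'' + P_1(x) y' + P_2(x) y = 0 with P_1(x) = 0 and P_2(x) = 3/x - 2/x^2.
x = 0 is a singular point because the y-coefficient 3/x - 2/x^2 has a pole at x = 0.
It is a regular singular point because x P_1(x) = p(x) = 0 and x^2 P_2(x) = q(x) = 3x - 2 are polynomials, hence analytic at x = 0.
p(0) = 0,  q(0) = -2.
Indicial equation: r(r-1) + p(0) r + q(0) = 0, i.e. r^2 + (p(0) - 1) r + q(0) = 0, i.e. r^2 - 1 r - 2 = 0.
Discriminant: (-1)^2 - 4(-2) = 9, so r = (1 ± 3)/2.
Solving: r_1 = 2, r_2 = -1.

indicial: r^2 - 1 r - 2 = 0; roots r_1 = 2, r_2 = -1


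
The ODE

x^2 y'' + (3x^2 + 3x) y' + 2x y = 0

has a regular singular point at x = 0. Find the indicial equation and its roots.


Divide by x^2 to reach normal form y'' + P_1(x) y' + P_2(x) y = 0 with P_1(x) = 3 + 3/x and P_2(x) = 2/x.
x = 0 is a singular point because the y'-coefficient 3 + 3/x has a pole at x = 0 and the y-coefficient 2/x has a pole at x = 0.
It is a regular singular point because x P_1(x) = p(x) = 3x + 3 and x^2 P_2(x) = q(x) = 2x are polynomials, hence analytic at x = 0.
p(0) = 3,  q(0) = 0.
Indicial equation: r(r-1) + p(0) r + q(0) = 0, i.e. r^2 + (p(0) - 1) r + q(0) = 0, i.e. r^2 + 2 r = 0.
Discriminant: (2)^2 - 4(0) = 4, so r = (-2 ± 2)/2.
Solving: r_1 = 0, r_2 = -2.

indicial: r^2 + 2 r = 0; roots r_1 = 0, r_2 = -2


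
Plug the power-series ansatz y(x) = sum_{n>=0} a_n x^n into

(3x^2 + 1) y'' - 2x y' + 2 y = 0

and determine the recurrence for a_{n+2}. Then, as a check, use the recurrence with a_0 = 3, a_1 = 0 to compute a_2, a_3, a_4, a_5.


Substitute y = sum_n a_n x^n.
(1 + 3 x^2) y'' contributes (n+2)(n+1) a_{n+2} + 3 n(n-1) a_n at x^n.
-2 x y'(x) contributes -2 n a_n at x^n.
2 y(x) contributes 2 a_n at x^n.
Matching x^n: (n+2)(n+1) a_{n+2} + (3 n(n-1) - 2 n + 2) a_n = 0.
Thus a_{n+2} = (-3 n(n-1) + 2 n - 2) / ((n+1)(n+2)) * a_n.

Check with a_0 = 3, a_1 = 0 (apply the recurrence for n = 0, 1, 2, 3): a_0 = 3, a_1 = 0, a_2 = -3, a_3 = 0, a_4 = 1, a_5 = 0.

a_(n+2) = (-3 n(n-1) + 2 n - 2) / ((n+1)(n+2)) * a_n; check: a_0 = 3, a_1 = 0, a_2 = -3, a_3 = 0, a_4 = 1, a_5 = 0


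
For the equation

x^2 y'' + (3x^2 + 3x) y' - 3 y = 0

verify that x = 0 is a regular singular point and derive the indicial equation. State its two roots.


Divide by x^2 to reach normal form y'' + P_1(x) y' + P_2(x) y = 0 with P_1(x) = 3 + 3/x and P_2(x) = -3/x^2.
x = 0 is a singular point because the y'-coefficient 3 + 3/x has a pole at x = 0 and the y-coefficient -3/x^2 has a pole at x = 0.
It is a regular singular point because x P_1(x) = p(x) = 3x + 3 and x^2 P_2(x) = q(x) = -3 are polynomials, hence analytic at x = 0.
p(0) = 3,  q(0) = -3.
Indicial equation: r(r-1) + p(0) r + q(0) = 0, i.e. r^2 + (p(0) - 1) r + q(0) = 0, i.e. r^2 + 2 r - 3 = 0.
Discriminant: (2)^2 - 4(-3) = 16, so r = (-2 ± 4)/2.
Solving: r_1 = 1, r_2 = -3.

indicial: r^2 + 2 r - 3 = 0; roots r_1 = 1, r_2 = -3


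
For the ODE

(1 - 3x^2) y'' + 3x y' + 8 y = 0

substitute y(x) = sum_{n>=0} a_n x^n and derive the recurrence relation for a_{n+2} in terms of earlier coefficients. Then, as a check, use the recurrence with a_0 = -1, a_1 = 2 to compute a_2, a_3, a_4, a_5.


Substitute y = sum_n a_n x^n.
(1 - 3 x^2) y'' contributes (n+2)(n+1) a_{n+2} - 3 n(n-1) a_n at x^n.
3 x y'(x) contributes 3 n a_n at x^n.
8 y(x) contributes 8 a_n at x^n.
Matching x^n: (n+2)(n+1) a_{n+2} + (-3 n(n-1) + 3 n + 8) a_n = 0.
Thus a_{n+2} = (3 n(n-1) - 3 n - 8) / ((n+1)(n+2)) * a_n.

Check with a_0 = -1, a_1 = 2 (apply the recurrence for n = 0, 1, 2, 3): a_0 = -1, a_1 = 2, a_2 = 4, a_3 = -11/3, a_4 = -8/3, a_5 = -11/60.

a_(n+2) = (3 n(n-1) - 3 n - 8) / ((n+1)(n+2)) * a_n; check: a_0 = -1, a_1 = 2, a_2 = 4, a_3 = -11/3, a_4 = -8/3, a_5 = -11/60


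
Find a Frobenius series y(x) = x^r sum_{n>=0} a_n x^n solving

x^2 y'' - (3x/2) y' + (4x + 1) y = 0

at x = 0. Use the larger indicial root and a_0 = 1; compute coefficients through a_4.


Write in Frobenius form y'' + (p(x)/x) y' + (q(x)/x^2) y = 0:
  p(x) = -3/2,  q(x) = 4x + 1.
Indicial equation: r(r-1) + (-3/2) r + (1) = 0 -> roots r_1 = 2, r_2 = 1/2.
Take r = r_1 = 2. Let y(x) = x^r sum_{n>=0} a_n x^n with a_0 = 1.
Substitute y = x^r sum a_n x^n and match x^{r+n}. The recurrence is
  D(n) a_n + 4 a_{n-1} = 0,  where D(n) = (r+n)(r+n-1) + (-3/2)(r+n) + (1).
  a_n = -4 / D(n) * a_{n-1}.
Since the indicial polynomial factors as (r - r_1)(r - r_2), D(n) = (r_1 + n - r_1)(r_1 + n - r_2) = n(n + 3/2).
Evaluating step by step (a_0 = 1):
  n = 1: D(1) = 1(1 + 3/2) = 5/2; numerator = -4(1) = -4; a_1 = (-4)/(5/2) = -8/5
  n = 2: D(2) = 2(2 + 3/2) = 7; numerator = -4(-8/5) = 32/5; a_2 = (32/5)/(7) = 32/35
  n = 3: D(3) = 3(3 + 3/2) = 27/2; numerator = -4(32/35) = -128/35; a_3 = (-128/35)/(27/2) = -256/945
  n = 4: D(4) = 4(4 + 3/2) = 22; numerator = -4(-256/945) = 1024/945; a_4 = (1024/945)/(22) = 512/10395

r = 2; a_0 = 1; a_1 = -8/5; a_2 = 32/35; a_3 = -256/945; a_4 = 512/10395


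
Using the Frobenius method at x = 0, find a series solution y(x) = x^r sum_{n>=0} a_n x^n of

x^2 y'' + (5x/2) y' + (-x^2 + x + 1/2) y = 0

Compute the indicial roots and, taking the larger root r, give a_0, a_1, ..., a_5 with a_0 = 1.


Write in Frobenius form y'' + (p(x)/x) y' + (q(x)/x^2) y = 0:
  p(x) = 5/2,  q(x) = -x^2 + x + 1/2.
Indicial equation: r(r-1) + (5/2) r + (1/2) = 0 -> roots r_1 = -1/2, r_2 = -1.
Take r = r_1 = -1/2. Let y(x) = x^r sum_{n>=0} a_n x^n with a_0 = 1.
Substitute y = x^r sum a_n x^n and match x^{r+n}. The recurrence is
  D(n) a_n + 1 a_{n-1} - 1 a_{n-2} = 0,  where D(n) = (r+n)(r+n-1) + (5/2)(r+n) + (1/2).
  a_n = [-1 a_{n-1} + 1 a_{n-2}] / D(n).
Since the indicial polynomial factors as (r - r_1)(r - r_2), D(n) = (r_1 + n - r_1)(r_1 + n - r_2) = n(n + 1/2).
Evaluating step by step (a_0 = 1):
  n = 1: D(1) = 1(1 + 1/2) = 3/2; numerator = -1(1) = -1; a_1 = (-1)/(3/2) = -2/3
  n = 2: D(2) = 2(2 + 1/2) = 5; numerator = -1(-2/3) + 1(1) = 5/3; a_2 = (5/3)/(5) = 1/3
  n = 3: D(3) = 3(3 + 1/2) = 21/2; numerator = -1(1/3) + 1(-2/3) = -1; a_3 = (-1)/(21/2) = -2/21
  n = 4: D(4) = 4(4 + 1/2) = 18; numerator = -1(-2/21) + 1(1/3) = 3/7; a_4 = (3/7)/(18) = 1/42
  n = 5: D(5) = 5(5 + 1/2) = 55/2; numerator = -1(1/42) + 1(-2/21) = -5/42; a_5 = (-5/42)/(55/2) = -1/231

r = -1/2; a_0 = 1; a_1 = -2/3; a_2 = 1/3; a_3 = -2/21; a_4 = 1/42; a_5 = -1/231


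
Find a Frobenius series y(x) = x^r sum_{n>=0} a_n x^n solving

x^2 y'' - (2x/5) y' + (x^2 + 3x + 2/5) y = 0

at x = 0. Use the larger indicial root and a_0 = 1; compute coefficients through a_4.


Write in Frobenius form y'' + (p(x)/x) y' + (q(x)/x^2) y = 0:
  p(x) = -2/5,  q(x) = x^2 + 3x + 2/5.
Indicial equation: r(r-1) + (-2/5) r + (2/5) = 0 -> roots r_1 = 1, r_2 = 2/5.
Take r = r_1 = 1. Let y(x) = x^r sum_{n>=0} a_n x^n with a_0 = 1.
Substitute y = x^r sum a_n x^n and match x^{r+n}. The recurrence is
  D(n) a_n + 3 a_{n-1} + 1 a_{n-2} = 0,  where D(n) = (r+n)(r+n-1) + (-2/5)(r+n) + (2/5).
  a_n = [-3 a_{n-1} - 1 a_{n-2}] / D(n).
Since the indicial polynomial factors as (r - r_1)(r - r_2), D(n) = (r_1 + n - r_1)(r_1 + n - r_2) = n(n + 3/5).
Evaluating step by step (a_0 = 1):
  n = 1: D(1) = 1(1 + 3/5) = 8/5; numerator = -3(1) = -3; a_1 = (-3)/(8/5) = -15/8
  n = 2: D(2) = 2(2 + 3/5) = 26/5; numerator = -3(-15/8) - 1(1) = 37/8; a_2 = (37/8)/(26/5) = 185/208
  n = 3: D(3) = 3(3 + 3/5) = 54/5; numerator = -3(185/208) - 1(-15/8) = -165/208; a_3 = (-165/208)/(54/5) = -275/3744
  n = 4: D(4) = 4(4 + 3/5) = 92/5; numerator = -3(-275/3744) - 1(185/208) = -835/1248; a_4 = (-835/1248)/(92/5) = -4175/114816

r = 1; a_0 = 1; a_1 = -15/8; a_2 = 185/208; a_3 = -275/3744; a_4 = -4175/114816


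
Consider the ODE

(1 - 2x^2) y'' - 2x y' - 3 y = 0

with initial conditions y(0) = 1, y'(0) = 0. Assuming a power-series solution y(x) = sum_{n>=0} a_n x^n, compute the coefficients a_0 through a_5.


Ansatz: y(x) = sum_{n>=0} a_n x^n, so y'(x) = sum_{n>=1} n a_n x^(n-1) and y''(x) = sum_{n>=2} n(n-1) a_n x^(n-2).
Substitute into P(x) y'' + Q(x) y' + R(x) y = 0 with P(x) = 1 - 2x^2, Q(x) = -2x, R(x) = -3, and match powers of x.
Initial conditions: a_0 = 1, a_1 = 0.
Setting the coefficient of each power of x to zero and solving order by order (substituting the coefficients already found):
  x^0: 2 a_2 - 3 a_0 = 0  ->  2 a_2 = 3 a_0 = 3  ->  a_2 = 3/2
  x^1: 6 a_3 - 5 a_1 = 0  ->  6 a_3 = 5 a_1 = 0  ->  a_3 = 0
  x^2: 12 a_4 - 11 a_2 = 0  ->  12 a_4 = 11 a_2 = 33/2  ->  a_4 = 11/8
  x^3: 20 a_5 - 21 a_3 = 0  ->  20 a_5 = 21 a_3 = 0  ->  a_5 = 0
Truncated series: y(x) = 1 + (3/2) x^2 + (11/8) x^4 + O(x^6).

a_0 = 1; a_1 = 0; a_2 = 3/2; a_3 = 0; a_4 = 11/8; a_5 = 0


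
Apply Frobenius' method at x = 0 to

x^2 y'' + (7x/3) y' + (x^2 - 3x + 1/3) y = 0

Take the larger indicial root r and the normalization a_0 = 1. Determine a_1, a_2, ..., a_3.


Write in Frobenius form y'' + (p(x)/x) y' + (q(x)/x^2) y = 0:
  p(x) = 7/3,  q(x) = x^2 - 3x + 1/3.
Indicial equation: r(r-1) + (7/3) r + (1/3) = 0 -> roots r_1 = -1/3, r_2 = -1.
Take r = r_1 = -1/3. Let y(x) = x^r sum_{n>=0} a_n x^n with a_0 = 1.
Substitute y = x^r sum a_n x^n and match x^{r+n}. The recurrence is
  D(n) a_n - 3 a_{n-1} + 1 a_{n-2} = 0,  where D(n) = (r+n)(r+n-1) + (7/3)(r+n) + (1/3).
  a_n = [3 a_{n-1} - 1 a_{n-2}] / D(n).
Since the indicial polynomial factors as (r - r_1)(r - r_2), D(n) = (r_1 + n - r_1)(r_1 + n - r_2) = n(n + 2/3).
Evaluating step by step (a_0 = 1):
  n = 1: D(1) = 1(1 + 2/3) = 5/3; numerator = 3(1) = 3; a_1 = (3)/(5/3) = 9/5
  n = 2: D(2) = 2(2 + 2/3) = 16/3; numerator = 3(9/5) - 1(1) = 22/5; a_2 = (22/5)/(16/3) = 33/40
  n = 3: D(3) = 3(3 + 2/3) = 11; numerator = 3(33/40) - 1(9/5) = 27/40; a_3 = (27/40)/(11) = 27/440

r = -1/3; a_0 = 1; a_1 = 9/5; a_2 = 33/40; a_3 = 27/440


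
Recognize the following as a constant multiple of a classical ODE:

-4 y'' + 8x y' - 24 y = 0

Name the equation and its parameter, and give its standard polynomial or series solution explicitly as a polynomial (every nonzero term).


All three coefficients share the factor -4; dividing through by -4 gives  y'' - 2x y' + 6 y = 0.
This matches the Hermite equation y'' - 2x y' + 2n y = 0 with 2n = 6, so n = 3; the polynomial solution is H_3(x).
With y = sum_k a_k x^k, matching x^k gives (k+2)(k+1) a_{k+2} = 2(k - n) a_k = 2(k - 3) a_k. The right side vanishes at k = 3, so the series with the parity of 3 terminates at degree 3.
Standard normalization: leading coefficient of H_n is 2^n, so a_3 = 2^3 = 8. Work downward with a_k = (k+1)(k+2) a_{k+2} / (2(k - n)):
  a_1 = (2)(3)(8) / (2(1 - 3)) = 48/(-4) = -12
Hence H_3(x) = 8 x^3 - 12 x.

H_3(x); series = 8 x^3 - 12 x


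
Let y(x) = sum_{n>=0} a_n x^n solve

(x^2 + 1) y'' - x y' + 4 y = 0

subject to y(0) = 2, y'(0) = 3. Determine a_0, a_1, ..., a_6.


Ansatz: y(x) = sum_{n>=0} a_n x^n, so y'(x) = sum_{n>=1} n a_n x^(n-1) and y''(x) = sum_{n>=2} n(n-1) a_n x^(n-2).
Substitute into P(x) y'' + Q(x) y' + R(x) y = 0 with P(x) = x^2 + 1, Q(x) = -x, R(x) = 4, and match powers of x.
Initial conditions: a_0 = 2, a_1 = 3.
Setting the coefficient of each power of x to zero and solving order by order (substituting the coefficients already found):
  x^0: 2 a_2 + 4 a_0 = 0  ->  2 a_2 = -4 a_0 = -8  ->  a_2 = -4
  x^1: 6 a_3 + 3 a_1 = 0  ->  6 a_3 = -3 a_1 = -9  ->  a_3 = -3/2
  x^2: 12 a_4 + 4 a_2 = 0  ->  12 a_4 = -4 a_2 = 16  ->  a_4 = 4/3
  x^3: 20 a_5 + 7 a_3 = 0  ->  20 a_5 = -7 a_3 = 21/2  ->  a_5 = 21/40
  x^4: 30 a_6 + 12 a_4 = 0  ->  30 a_6 = -12 a_4 = -16  ->  a_6 = -8/15
Truncated series: y(x) = 2 + 3 x - 4 x^2 - (3/2) x^3 + (4/3) x^4 + (21/40) x^5 - (8/15) x^6 + O(x^7).

a_0 = 2; a_1 = 3; a_2 = -4; a_3 = -3/2; a_4 = 4/3; a_5 = 21/40; a_6 = -8/15


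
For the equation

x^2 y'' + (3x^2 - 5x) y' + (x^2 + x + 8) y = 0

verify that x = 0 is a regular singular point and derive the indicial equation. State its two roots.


Divide by x^2 to reach normal form y'' + P_1(x) y' + P_2(x) y = 0 with P_1(x) = 3 - 5/x and P_2(x) = 1 + 1/x + 8/x^2.
x = 0 is a singular point because the y'-coefficient 3 - 5/x has a pole at x = 0 and the y-coefficient 1 + 1/x + 8/x^2 has a pole at x = 0.
It is a regular singular point because x P_1(x) = p(x) = 3x - 5 and x^2 P_2(x) = q(x) = x^2 + x + 8 are polynomials, hence analytic at x = 0.
p(0) = -5,  q(0) = 8.
Indicial equation: r(r-1) + p(0) r + q(0) = 0, i.e. r^2 + (p(0) - 1) r + q(0) = 0, i.e. r^2 - 6 r + 8 = 0.
Discriminant: (-6)^2 - 4(8) = 4, so r = (6 ± 2)/2.
Solving: r_1 = 4, r_2 = 2.

indicial: r^2 - 6 r + 8 = 0; roots r_1 = 4, r_2 = 2


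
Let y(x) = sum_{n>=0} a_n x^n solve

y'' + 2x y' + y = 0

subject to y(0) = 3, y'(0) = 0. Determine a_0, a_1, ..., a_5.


Ansatz: y(x) = sum_{n>=0} a_n x^n, so y'(x) = sum_{n>=1} n a_n x^(n-1) and y''(x) = sum_{n>=2} n(n-1) a_n x^(n-2).
Substitute into P(x) y'' + Q(x) y' + R(x) y = 0 with P(x) = 1, Q(x) = 2x, R(x) = 1, and match powers of x.
Initial conditions: a_0 = 3, a_1 = 0.
Setting the coefficient of each power of x to zero and solving order by order (substituting the coefficients already found):
  x^0: 2 a_2 + a_0 = 0  ->  2 a_2 = -a_0 = -3  ->  a_2 = -3/2
  x^1: 6 a_3 + 3 a_1 = 0  ->  6 a_3 = -3 a_1 = 0  ->  a_3 = 0
  x^2: 12 a_4 + 5 a_2 = 0  ->  12 a_4 = -5 a_2 = 15/2  ->  a_4 = 5/8
  x^3: 20 a_5 + 7 a_3 = 0  ->  20 a_5 = -7 a_3 = 0  ->  a_5 = 0
Truncated series: y(x) = 3 - (3/2) x^2 + (5/8) x^4 + O(x^6).

a_0 = 3; a_1 = 0; a_2 = -3/2; a_3 = 0; a_4 = 5/8; a_5 = 0


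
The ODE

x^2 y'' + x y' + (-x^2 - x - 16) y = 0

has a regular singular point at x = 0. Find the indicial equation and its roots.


Divide by x^2 to reach normal form y'' + P_1(x) y' + P_2(x) y = 0 with P_1(x) = 1/x and P_2(x) = -1 - 1/x - 16/x^2.
x = 0 is a singular point because the y'-coefficient 1/x has a pole at x = 0 and the y-coefficient -1 - 1/x - 16/x^2 has a pole at x = 0.
It is a regular singular point because x P_1(x) = p(x) = 1 and x^2 P_2(x) = q(x) = -x^2 - x - 16 are polynomials, hence analytic at x = 0.
p(0) = 1,  q(0) = -16.
Indicial equation: r(r-1) + p(0) r + q(0) = 0, i.e. r^2 + (p(0) - 1) r + q(0) = 0, i.e. r^2 - 16 = 0.
Discriminant: (0)^2 - 4(-16) = 64, so r = (0 ± 8)/2.
Solving: r_1 = 4, r_2 = -4.

indicial: r^2 - 16 = 0; roots r_1 = 4, r_2 = -4


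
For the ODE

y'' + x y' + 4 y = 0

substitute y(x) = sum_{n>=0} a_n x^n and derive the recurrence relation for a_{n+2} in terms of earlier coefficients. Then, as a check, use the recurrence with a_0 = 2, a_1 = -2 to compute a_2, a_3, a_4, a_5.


Substitute y = sum_n a_n x^n.
y''(x) has coefficient (n+2)(n+1) a_{n+2} at x^n;
x y'(x) has coefficient n a_n at x^n (shift);
4 y(x) has coefficient 4 a_n at x^n.
Matching x^n: (n+2)(n+1) a_{n+2} + (n + 4) a_n = 0.
Thus a_{n+2} = (-n - 4) / ((n+1)(n+2)) * a_n.

Check with a_0 = 2, a_1 = -2 (apply the recurrence for n = 0, 1, 2, 3): a_0 = 2, a_1 = -2, a_2 = -4, a_3 = 5/3, a_4 = 2, a_5 = -7/12.

a_(n+2) = (-n - 4) / ((n+1)(n+2)) * a_n; check: a_0 = 2, a_1 = -2, a_2 = -4, a_3 = 5/3, a_4 = 2, a_5 = -7/12


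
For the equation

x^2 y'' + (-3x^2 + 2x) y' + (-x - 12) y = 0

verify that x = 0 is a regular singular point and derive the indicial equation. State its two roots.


Divide by x^2 to reach normal form y'' + P_1(x) y' + P_2(x) y = 0 with P_1(x) = -3 + 2/x and P_2(x) = -1/x - 12/x^2.
x = 0 is a singular point because the y'-coefficient -3 + 2/x has a pole at x = 0 and the y-coefficient -1/x - 12/x^2 has a pole at x = 0.
It is a regular singular point because x P_1(x) = p(x) = 2 - 3x and x^2 P_2(x) = q(x) = -x - 12 are polynomials, hence analytic at x = 0.
p(0) = 2,  q(0) = -12.
Indicial equation: r(r-1) + p(0) r + q(0) = 0, i.e. r^2 + (p(0) - 1) r + q(0) = 0, i.e. r^2 + 1 r - 12 = 0.
Discriminant: (1)^2 - 4(-12) = 49, so r = (-1 ± 7)/2.
Solving: r_1 = 3, r_2 = -4.

indicial: r^2 + 1 r - 12 = 0; roots r_1 = 3, r_2 = -4


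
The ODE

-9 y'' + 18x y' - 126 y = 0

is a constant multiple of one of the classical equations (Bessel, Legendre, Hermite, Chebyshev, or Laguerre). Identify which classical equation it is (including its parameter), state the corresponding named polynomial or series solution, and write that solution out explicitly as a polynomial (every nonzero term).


All three coefficients share the factor -9; dividing through by -9 gives  y'' - 2x y' + 14 y = 0.
This matches the Hermite equation y'' - 2x y' + 2n y = 0 with 2n = 14, so n = 7; the polynomial solution is H_7(x).
With y = sum_k a_k x^k, matching x^k gives (k+2)(k+1) a_{k+2} = 2(k - n) a_k = 2(k - 7) a_k. The right side vanishes at k = 7, so the series with the parity of 7 terminates at degree 7.
Standard normalization: leading coefficient of H_n is 2^n, so a_7 = 2^7 = 128. Work downward with a_k = (k+1)(k+2) a_{k+2} / (2(k - n)):
  a_5 = (6)(7)(128) / (2(5 - 7)) = 5376/(-4) = -1344
  a_3 = (4)(5)(-1344) / (2(3 - 7)) = -26880/(-8) = 3360
  a_1 = (2)(3)(3360) / (2(1 - 7)) = 20160/(-12) = -1680
Hence H_7(x) = 128 x^7 - 1344 x^5 + 3360 x^3 - 1680 x.

H_7(x); series = 128 x^7 - 1344 x^5 + 3360 x^3 - 1680 x


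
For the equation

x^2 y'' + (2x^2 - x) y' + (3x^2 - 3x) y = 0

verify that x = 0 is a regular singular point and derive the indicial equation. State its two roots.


Divide by x^2 to reach normal form y'' + P_1(x) y' + P_2(x) y = 0 with P_1(x) = 2 - 1/x and P_2(x) = 3 - 3/x.
x = 0 is a singular point because the y'-coefficient 2 - 1/x has a pole at x = 0 and the y-coefficient 3 - 3/x has a pole at x = 0.
It is a regular singular point because x P_1(x) = p(x) = 2x - 1 and x^2 P_2(x) = q(x) = 3x^2 - 3x are polynomials, hence analytic at x = 0.
p(0) = -1,  q(0) = 0.
Indicial equation: r(r-1) + p(0) r + q(0) = 0, i.e. r^2 + (p(0) - 1) r + q(0) = 0, i.e. r^2 - 2 r = 0.
Discriminant: (-2)^2 - 4(0) = 4, so r = (2 ± 2)/2.
Solving: r_1 = 2, r_2 = 0.

indicial: r^2 - 2 r = 0; roots r_1 = 2, r_2 = 0


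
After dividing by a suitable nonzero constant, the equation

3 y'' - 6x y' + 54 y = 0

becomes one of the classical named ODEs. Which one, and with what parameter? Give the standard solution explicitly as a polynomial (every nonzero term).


All three coefficients share the factor 3; dividing through by 3 gives  y'' - 2x y' + 18 y = 0.
This matches the Hermite equation y'' - 2x y' + 2n y = 0 with 2n = 18, so n = 9; the polynomial solution is H_9(x).
With y = sum_k a_k x^k, matching x^k gives (k+2)(k+1) a_{k+2} = 2(k - n) a_k = 2(k - 9) a_k. The right side vanishes at k = 9, so the series with the parity of 9 terminates at degree 9.
Standard normalization: leading coefficient of H_n is 2^n, so a_9 = 2^9 = 512. Work downward with a_k = (k+1)(k+2) a_{k+2} / (2(k - n)):
  a_7 = (8)(9)(512) / (2(7 - 9)) = 36864/(-4) = -9216
  a_5 = (6)(7)(-9216) / (2(5 - 9)) = -387072/(-8) = 48384
  a_3 = (4)(5)(48384) / (2(3 - 9)) = 967680/(-12) = -80640
  a_1 = (2)(3)(-80640) / (2(1 - 9)) = -483840/(-16) = 30240
Hence H_9(x) = 512 x^9 - 9216 x^7 + 48384 x^5 - 80640 x^3 + 30240 x.

H_9(x); series = 512 x^9 - 9216 x^7 + 48384 x^5 - 80640 x^3 + 30240 x


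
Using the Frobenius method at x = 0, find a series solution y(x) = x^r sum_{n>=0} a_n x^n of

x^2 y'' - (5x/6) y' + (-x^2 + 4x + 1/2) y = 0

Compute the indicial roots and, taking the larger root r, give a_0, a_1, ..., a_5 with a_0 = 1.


Write in Frobenius form y'' + (p(x)/x) y' + (q(x)/x^2) y = 0:
  p(x) = -5/6,  q(x) = -x^2 + 4x + 1/2.
Indicial equation: r(r-1) + (-5/6) r + (1/2) = 0 -> roots r_1 = 3/2, r_2 = 1/3.
Take r = r_1 = 3/2. Let y(x) = x^r sum_{n>=0} a_n x^n with a_0 = 1.
Substitute y = x^r sum a_n x^n and match x^{r+n}. The recurrence is
  D(n) a_n + 4 a_{n-1} - 1 a_{n-2} = 0,  where D(n) = (r+n)(r+n-1) + (-5/6)(r+n) + (1/2).
  a_n = [-4 a_{n-1} + 1 a_{n-2}] / D(n).
Since the indicial polynomial factors as (r - r_1)(r - r_2), D(n) = (r_1 + n - r_1)(r_1 + n - r_2) = n(n + 7/6).
Evaluating step by step (a_0 = 1):
  n = 1: D(1) = 1(1 + 7/6) = 13/6; numerator = -4(1) = -4; a_1 = (-4)/(13/6) = -24/13
  n = 2: D(2) = 2(2 + 7/6) = 19/3; numerator = -4(-24/13) + 1(1) = 109/13; a_2 = (109/13)/(19/3) = 327/247
  n = 3: D(3) = 3(3 + 7/6) = 25/2; numerator = -4(327/247) + 1(-24/13) = -1764/247; a_3 = (-1764/247)/(25/2) = -3528/6175
  n = 4: D(4) = 4(4 + 7/6) = 62/3; numerator = -4(-3528/6175) + 1(327/247) = 1173/325; a_4 = (1173/325)/(62/3) = 3519/20150
  n = 5: D(5) = 5(5 + 7/6) = 185/6; numerator = -4(3519/20150) + 1(-3528/6175) = -48618/38285; a_5 = (-48618/38285)/(185/6) = -7884/191425

r = 3/2; a_0 = 1; a_1 = -24/13; a_2 = 327/247; a_3 = -3528/6175; a_4 = 3519/20150; a_5 = -7884/191425


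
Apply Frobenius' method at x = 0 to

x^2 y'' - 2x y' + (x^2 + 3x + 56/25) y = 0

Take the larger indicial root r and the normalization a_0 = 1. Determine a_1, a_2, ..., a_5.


Write in Frobenius form y'' + (p(x)/x) y' + (q(x)/x^2) y = 0:
  p(x) = -2,  q(x) = x^2 + 3x + 56/25.
Indicial equation: r(r-1) + (-2) r + (56/25) = 0 -> roots r_1 = 8/5, r_2 = 7/5.
Take r = r_1 = 8/5. Let y(x) = x^r sum_{n>=0} a_n x^n with a_0 = 1.
Substitute y = x^r sum a_n x^n and match x^{r+n}. The recurrence is
  D(n) a_n + 3 a_{n-1} + 1 a_{n-2} = 0,  where D(n) = (r+n)(r+n-1) + (-2)(r+n) + (56/25).
  a_n = [-3 a_{n-1} - 1 a_{n-2}] / D(n).
Since the indicial polynomial factors as (r - r_1)(r - r_2), D(n) = (r_1 + n - r_1)(r_1 + n - r_2) = n(n + 1/5).
Evaluating step by step (a_0 = 1):
  n = 1: D(1) = 1(1 + 1/5) = 6/5; numerator = -3(1) = -3; a_1 = (-3)/(6/5) = -5/2
  n = 2: D(2) = 2(2 + 1/5) = 22/5; numerator = -3(-5/2) - 1(1) = 13/2; a_2 = (13/2)/(22/5) = 65/44
  n = 3: D(3) = 3(3 + 1/5) = 48/5; numerator = -3(65/44) - 1(-5/2) = -85/44; a_3 = (-85/44)/(48/5) = -425/2112
  n = 4: D(4) = 4(4 + 1/5) = 84/5; numerator = -3(-425/2112) - 1(65/44) = -615/704; a_4 = (-615/704)/(84/5) = -1025/19712
  n = 5: D(5) = 5(5 + 1/5) = 26; numerator = -3(-1025/19712) - 1(-425/2112) = 21125/59136; a_5 = (21125/59136)/(26) = 1625/118272

r = 8/5; a_0 = 1; a_1 = -5/2; a_2 = 65/44; a_3 = -425/2112; a_4 = -1025/19712; a_5 = 1625/118272


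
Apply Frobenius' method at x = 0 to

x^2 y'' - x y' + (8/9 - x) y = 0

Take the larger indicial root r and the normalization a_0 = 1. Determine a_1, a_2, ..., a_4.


Write in Frobenius form y'' + (p(x)/x) y' + (q(x)/x^2) y = 0:
  p(x) = -1,  q(x) = 8/9 - x.
Indicial equation: r(r-1) + (-1) r + (8/9) = 0 -> roots r_1 = 4/3, r_2 = 2/3.
Take r = r_1 = 4/3. Let y(x) = x^r sum_{n>=0} a_n x^n with a_0 = 1.
Substitute y = x^r sum a_n x^n and match x^{r+n}. The recurrence is
  D(n) a_n - 1 a_{n-1} = 0,  where D(n) = (r+n)(r+n-1) + (-1)(r+n) + (8/9).
  a_n = 1 / D(n) * a_{n-1}.
Since the indicial polynomial factors as (r - r_1)(r - r_2), D(n) = (r_1 + n - r_1)(r_1 + n - r_2) = n(n + 2/3).
Evaluating step by step (a_0 = 1):
  n = 1: D(1) = 1(1 + 2/3) = 5/3; numerator = 1(1) = 1; a_1 = (1)/(5/3) = 3/5
  n = 2: D(2) = 2(2 + 2/3) = 16/3; numerator = 1(3/5) = 3/5; a_2 = (3/5)/(16/3) = 9/80
  n = 3: D(3) = 3(3 + 2/3) = 11; numerator = 1(9/80) = 9/80; a_3 = (9/80)/(11) = 9/880
  n = 4: D(4) = 4(4 + 2/3) = 56/3; numerator = 1(9/880) = 9/880; a_4 = (9/880)/(56/3) = 27/49280

r = 4/3; a_0 = 1; a_1 = 3/5; a_2 = 9/80; a_3 = 9/880; a_4 = 27/49280


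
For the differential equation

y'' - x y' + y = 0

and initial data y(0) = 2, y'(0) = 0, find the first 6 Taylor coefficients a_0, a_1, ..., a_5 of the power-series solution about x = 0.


Ansatz: y(x) = sum_{n>=0} a_n x^n, so y'(x) = sum_{n>=1} n a_n x^(n-1) and y''(x) = sum_{n>=2} n(n-1) a_n x^(n-2).
Substitute into P(x) y'' + Q(x) y' + R(x) y = 0 with P(x) = 1, Q(x) = -x, R(x) = 1, and match powers of x.
Initial conditions: a_0 = 2, a_1 = 0.
Setting the coefficient of each power of x to zero and solving order by order (substituting the coefficients already found):
  x^0: 2 a_2 + a_0 = 0  ->  2 a_2 = -a_0 = -2  ->  a_2 = -1
  x^1: 6 a_3 = 0  ->  a_3 = 0
  x^2: 12 a_4 - a_2 = 0  ->  12 a_4 = a_2 = -1  ->  a_4 = -1/12
  x^3: 20 a_5 - 2 a_3 = 0  ->  20 a_5 = 2 a_3 = 0  ->  a_5 = 0
Truncated series: y(x) = 2 - x^2 - (1/12) x^4 + O(x^6).

a_0 = 2; a_1 = 0; a_2 = -1; a_3 = 0; a_4 = -1/12; a_5 = 0


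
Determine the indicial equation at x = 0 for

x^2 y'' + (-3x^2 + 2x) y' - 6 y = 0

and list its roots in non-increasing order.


Divide by x^2 to reach normal form y'' + P_1(x) y' + P_2(x) y = 0 with P_1(x) = -3 + 2/x and P_2(x) = -6/x^2.
x = 0 is a singular point because the y'-coefficient -3 + 2/x has a pole at x = 0 and the y-coefficient -6/x^2 has a pole at x = 0.
It is a regular singular point because x P_1(x) = p(x) = 2 - 3x and x^2 P_2(x) = q(x) = -6 are polynomials, hence analytic at x = 0.
p(0) = 2,  q(0) = -6.
Indicial equation: r(r-1) + p(0) r + q(0) = 0, i.e. r^2 + (p(0) - 1) r + q(0) = 0, i.e. r^2 + 1 r - 6 = 0.
Discriminant: (1)^2 - 4(-6) = 25, so r = (-1 ± 5)/2.
Solving: r_1 = 2, r_2 = -3.

indicial: r^2 + 1 r - 6 = 0; roots r_1 = 2, r_2 = -3


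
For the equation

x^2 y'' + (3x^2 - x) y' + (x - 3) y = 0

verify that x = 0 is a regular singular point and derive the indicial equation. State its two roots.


Divide by x^2 to reach normal form y'' + P_1(x) y' + P_2(x) y = 0 with P_1(x) = 3 - 1/x and P_2(x) = 1/x - 3/x^2.
x = 0 is a singular point because the y'-coefficient 3 - 1/x has a pole at x = 0 and the y-coefficient 1/x - 3/x^2 has a pole at x = 0.
It is a regular singular point because x P_1(x) = p(x) = 3x - 1 and x^2 P_2(x) = q(x) = x - 3 are polynomials, hence analytic at x = 0.
p(0) = -1,  q(0) = -3.
Indicial equation: r(r-1) + p(0) r + q(0) = 0, i.e. r^2 + (p(0) - 1) r + q(0) = 0, i.e. r^2 - 2 r - 3 = 0.
Discriminant: (-2)^2 - 4(-3) = 16, so r = (2 ± 4)/2.
Solving: r_1 = 3, r_2 = -1.

indicial: r^2 - 2 r - 3 = 0; roots r_1 = 3, r_2 = -1


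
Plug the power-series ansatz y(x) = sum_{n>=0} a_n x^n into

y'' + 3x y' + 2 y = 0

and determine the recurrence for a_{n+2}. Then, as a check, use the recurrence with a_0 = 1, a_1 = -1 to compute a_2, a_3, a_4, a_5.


Substitute y = sum_n a_n x^n.
y''(x) has coefficient (n+2)(n+1) a_{n+2} at x^n;
3 x y'(x) has coefficient 3 n a_n at x^n (shift);
2 y(x) has coefficient 2 a_n at x^n.
Matching x^n: (n+2)(n+1) a_{n+2} + (3n + 2) a_n = 0.
Thus a_{n+2} = (-3n - 2) / ((n+1)(n+2)) * a_n.

Check with a_0 = 1, a_1 = -1 (apply the recurrence for n = 0, 1, 2, 3): a_0 = 1, a_1 = -1, a_2 = -1, a_3 = 5/6, a_4 = 2/3, a_5 = -11/24.

a_(n+2) = (-3n - 2) / ((n+1)(n+2)) * a_n; check: a_0 = 1, a_1 = -1, a_2 = -1, a_3 = 5/6, a_4 = 2/3, a_5 = -11/24


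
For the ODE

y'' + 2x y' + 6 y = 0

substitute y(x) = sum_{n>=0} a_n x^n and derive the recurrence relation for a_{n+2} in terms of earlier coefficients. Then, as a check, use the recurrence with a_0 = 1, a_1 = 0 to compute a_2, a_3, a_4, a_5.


Substitute y = sum_n a_n x^n.
y''(x) has coefficient (n+2)(n+1) a_{n+2} at x^n;
2 x y'(x) has coefficient 2 n a_n at x^n (shift);
6 y(x) has coefficient 6 a_n at x^n.
Matching x^n: (n+2)(n+1) a_{n+2} + (2n + 6) a_n = 0.
Thus a_{n+2} = (-2n - 6) / ((n+1)(n+2)) * a_n.

Check with a_0 = 1, a_1 = 0 (apply the recurrence for n = 0, 1, 2, 3): a_0 = 1, a_1 = 0, a_2 = -3, a_3 = 0, a_4 = 5/2, a_5 = 0.

a_(n+2) = (-2n - 6) / ((n+1)(n+2)) * a_n; check: a_0 = 1, a_1 = 0, a_2 = -3, a_3 = 0, a_4 = 5/2, a_5 = 0


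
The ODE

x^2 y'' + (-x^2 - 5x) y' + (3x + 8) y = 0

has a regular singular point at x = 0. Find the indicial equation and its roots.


Divide by x^2 to reach normal form y'' + P_1(x) y' + P_2(x) y = 0 with P_1(x) = -1 - 5/x and P_2(x) = 3/x + 8/x^2.
x = 0 is a singular point because the y'-coefficient -1 - 5/x has a pole at x = 0 and the y-coefficient 3/x + 8/x^2 has a pole at x = 0.
It is a regular singular point because x P_1(x) = p(x) = -x - 5 and x^2 P_2(x) = q(x) = 3x + 8 are polynomials, hence analytic at x = 0.
p(0) = -5,  q(0) = 8.
Indicial equation: r(r-1) + p(0) r + q(0) = 0, i.e. r^2 + (p(0) - 1) r + q(0) = 0, i.e. r^2 - 6 r + 8 = 0.
Discriminant: (-6)^2 - 4(8) = 4, so r = (6 ± 2)/2.
Solving: r_1 = 4, r_2 = 2.

indicial: r^2 - 6 r + 8 = 0; roots r_1 = 4, r_2 = 2


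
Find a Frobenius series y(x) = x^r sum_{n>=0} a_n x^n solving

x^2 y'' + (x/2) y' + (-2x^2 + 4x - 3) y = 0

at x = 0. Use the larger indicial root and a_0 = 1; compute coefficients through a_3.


Write in Frobenius form y'' + (p(x)/x) y' + (q(x)/x^2) y = 0:
  p(x) = 1/2,  q(x) = -2x^2 + 4x - 3.
Indicial equation: r(r-1) + (1/2) r + (-3) = 0 -> roots r_1 = 2, r_2 = -3/2.
Take r = r_1 = 2. Let y(x) = x^r sum_{n>=0} a_n x^n with a_0 = 1.
Substitute y = x^r sum a_n x^n and match x^{r+n}. The recurrence is
  D(n) a_n + 4 a_{n-1} - 2 a_{n-2} = 0,  where D(n) = (r+n)(r+n-1) + (1/2)(r+n) + (-3).
  a_n = [-4 a_{n-1} + 2 a_{n-2}] / D(n).
Since the indicial polynomial factors as (r - r_1)(r - r_2), D(n) = (r_1 + n - r_1)(r_1 + n - r_2) = n(n + 7/2).
Evaluating step by step (a_0 = 1):
  n = 1: D(1) = 1(1 + 7/2) = 9/2; numerator = -4(1) = -4; a_1 = (-4)/(9/2) = -8/9
  n = 2: D(2) = 2(2 + 7/2) = 11; numerator = -4(-8/9) + 2(1) = 50/9; a_2 = (50/9)/(11) = 50/99
  n = 3: D(3) = 3(3 + 7/2) = 39/2; numerator = -4(50/99) + 2(-8/9) = -376/99; a_3 = (-376/99)/(39/2) = -752/3861

r = 2; a_0 = 1; a_1 = -8/9; a_2 = 50/99; a_3 = -752/3861


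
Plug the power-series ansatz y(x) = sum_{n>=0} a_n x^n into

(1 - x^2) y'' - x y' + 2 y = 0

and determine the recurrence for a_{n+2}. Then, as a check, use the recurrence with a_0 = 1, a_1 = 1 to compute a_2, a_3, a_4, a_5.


Substitute y = sum_n a_n x^n.
(1 - 1 x^2) y'' contributes (n+2)(n+1) a_{n+2} - n(n-1) a_n at x^n.
-x y'(x) contributes -n a_n at x^n.
2 y(x) contributes 2 a_n at x^n.
Matching x^n: (n+2)(n+1) a_{n+2} + (-n(n-1) - n + 2) a_n = 0.
Thus a_{n+2} = (n(n-1) + n - 2) / ((n+1)(n+2)) * a_n.

Check with a_0 = 1, a_1 = 1 (apply the recurrence for n = 0, 1, 2, 3): a_0 = 1, a_1 = 1, a_2 = -1, a_3 = -1/6, a_4 = -1/6, a_5 = -7/120.

a_(n+2) = (n(n-1) + n - 2) / ((n+1)(n+2)) * a_n; check: a_0 = 1, a_1 = 1, a_2 = -1, a_3 = -1/6, a_4 = -1/6, a_5 = -7/120


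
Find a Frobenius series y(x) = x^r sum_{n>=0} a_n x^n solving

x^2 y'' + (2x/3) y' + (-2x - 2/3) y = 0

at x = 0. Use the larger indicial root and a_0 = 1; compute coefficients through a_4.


Write in Frobenius form y'' + (p(x)/x) y' + (q(x)/x^2) y = 0:
  p(x) = 2/3,  q(x) = -2x - 2/3.
Indicial equation: r(r-1) + (2/3) r + (-2/3) = 0 -> roots r_1 = 1, r_2 = -2/3.
Take r = r_1 = 1. Let y(x) = x^r sum_{n>=0} a_n x^n with a_0 = 1.
Substitute y = x^r sum a_n x^n and match x^{r+n}. The recurrence is
  D(n) a_n - 2 a_{n-1} = 0,  where D(n) = (r+n)(r+n-1) + (2/3)(r+n) + (-2/3).
  a_n = 2 / D(n) * a_{n-1}.
Since the indicial polynomial factors as (r - r_1)(r - r_2), D(n) = (r_1 + n - r_1)(r_1 + n - r_2) = n(n + 5/3).
Evaluating step by step (a_0 = 1):
  n = 1: D(1) = 1(1 + 5/3) = 8/3; numerator = 2(1) = 2; a_1 = (2)/(8/3) = 3/4
  n = 2: D(2) = 2(2 + 5/3) = 22/3; numerator = 2(3/4) = 3/2; a_2 = (3/2)/(22/3) = 9/44
  n = 3: D(3) = 3(3 + 5/3) = 14; numerator = 2(9/44) = 9/22; a_3 = (9/22)/(14) = 9/308
  n = 4: D(4) = 4(4 + 5/3) = 68/3; numerator = 2(9/308) = 9/154; a_4 = (9/154)/(68/3) = 27/10472

r = 1; a_0 = 1; a_1 = 3/4; a_2 = 9/44; a_3 = 9/308; a_4 = 27/10472


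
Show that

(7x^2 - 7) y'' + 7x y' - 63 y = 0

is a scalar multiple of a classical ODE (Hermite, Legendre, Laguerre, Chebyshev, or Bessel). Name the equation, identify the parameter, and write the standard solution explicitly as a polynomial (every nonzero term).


All three coefficients share the factor -7; dividing through by -7 gives  (1 - x^2) y'' - x y' + 9 y = 0.
This matches the Chebyshev equation (1 - x^2) y'' - x y' + n^2 y = 0 (note the -x y' term, not -2x y') with n^2 = 9, so n = 3; the polynomial solution is T_3(x).
With y = sum_k a_k x^k, matching x^k gives (k+2)(k+1) a_{k+2} = (k^2 - n^2) a_k = (k - 3)(k + 3) a_k. The right side vanishes at k = 3, so the series with the parity of 3 terminates at degree 3.
Standard normalization: leading coefficient of T_n is 2^(n-1), so a_3 = 2^2 = 4. Work downward with a_k = (k+1)(k+2) a_{k+2} / ((k - 3)(k + 3)):
  a_1 = (2)(3)(4) / ((1 - 3)(1 + 3)) = 24/(-8) = -3
Hence T_3(x) = 4 x^3 - 3 x.

T_3(x); series = 4 x^3 - 3 x


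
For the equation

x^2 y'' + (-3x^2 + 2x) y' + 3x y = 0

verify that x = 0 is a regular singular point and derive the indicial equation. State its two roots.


Divide by x^2 to reach normal form y'' + P_1(x) y' + P_2(x) y = 0 with P_1(x) = -3 + 2/x and P_2(x) = 3/x.
x = 0 is a singular point because the y'-coefficient -3 + 2/x has a pole at x = 0 and the y-coefficient 3/x has a pole at x = 0.
It is a regular singular point because x P_1(x) = p(x) = 2 - 3x and x^2 P_2(x) = q(x) = 3x are polynomials, hence analytic at x = 0.
p(0) = 2,  q(0) = 0.
Indicial equation: r(r-1) + p(0) r + q(0) = 0, i.e. r^2 + (p(0) - 1) r + q(0) = 0, i.e. r^2 + 1 r = 0.
Discriminant: (1)^2 - 4(0) = 1, so r = (-1 ± 1)/2.
Solving: r_1 = 0, r_2 = -1.

indicial: r^2 + 1 r = 0; roots r_1 = 0, r_2 = -1


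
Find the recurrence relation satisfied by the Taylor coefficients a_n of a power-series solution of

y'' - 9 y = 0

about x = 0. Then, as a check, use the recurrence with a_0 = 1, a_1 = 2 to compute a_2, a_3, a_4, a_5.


Substitute y = sum_n a_n x^n into y'' + (const) y = 0.
y''(x) = sum_{n>=0} (n+2)(n+1) a_{n+2} x^n.
The ODE becomes sum_n [(n+2)(n+1) a_{n+2} - 9 a_n] x^n = 0.
Setting each coefficient to zero gives the recurrence:
  (n+2)(n+1) a_{n+2} - 9 a_n = 0,
  a_{n+2} = 9 / ((n+1)(n+2)) a_n.

Check with a_0 = 1, a_1 = 2 (apply the recurrence for n = 0, 1, 2, 3): a_0 = 1, a_1 = 2, a_2 = 9/2, a_3 = 3, a_4 = 27/8, a_5 = 27/20.

a_{n+2} = 9/((n+1)(n+2)) * a_n; check: a_0 = 1, a_1 = 2, a_2 = 9/2, a_3 = 3, a_4 = 27/8, a_5 = 27/20


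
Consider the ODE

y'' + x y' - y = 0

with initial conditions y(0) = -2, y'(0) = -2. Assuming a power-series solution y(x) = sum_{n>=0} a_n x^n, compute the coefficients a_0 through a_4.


Ansatz: y(x) = sum_{n>=0} a_n x^n, so y'(x) = sum_{n>=1} n a_n x^(n-1) and y''(x) = sum_{n>=2} n(n-1) a_n x^(n-2).
Substitute into P(x) y'' + Q(x) y' + R(x) y = 0 with P(x) = 1, Q(x) = x, R(x) = -1, and match powers of x.
Initial conditions: a_0 = -2, a_1 = -2.
Setting the coefficient of each power of x to zero and solving order by order (substituting the coefficients already found):
  x^0: 2 a_2 - a_0 = 0  ->  2 a_2 = a_0 = -2  ->  a_2 = -1
  x^1: 6 a_3 = 0  ->  a_3 = 0
  x^2: 12 a_4 + a_2 = 0  ->  12 a_4 = -a_2 = 1  ->  a_4 = 1/12
Truncated series: y(x) = -2 - 2 x - x^2 + (1/12) x^4 + O(x^5).

a_0 = -2; a_1 = -2; a_2 = -1; a_3 = 0; a_4 = 1/12


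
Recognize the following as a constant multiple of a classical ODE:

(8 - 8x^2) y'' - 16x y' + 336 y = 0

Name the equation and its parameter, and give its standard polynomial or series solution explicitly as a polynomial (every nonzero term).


All three coefficients share the factor 8; dividing through by 8 gives  (1 - x^2) y'' - 2x y' + 42 y = 0.
This matches the Legendre equation (1 - x^2) y'' - 2x y' + n(n+1) y = 0 (note the -2x y' term) with n(n+1) = 42, so n = 6; the polynomial solution is P_6(x).
With y = sum_k a_k x^k, matching x^k gives (k+2)(k+1) a_{k+2} = [k(k+1) - n(n+1)] a_k = (k - 6)(k + 7) a_k. The right side vanishes at k = 6, so the series with the parity of 6 terminates at degree 6.
Standard normalization (P_n(1) = 1): leading coefficient (2n)!/(2^n (n!)^2) = 479001600/(64*518400) = 231/16, so a_6 = 231/16. Work downward with a_k = (k+1)(k+2) a_{k+2} / ((k - 6)(k + 7)):
  a_4 = (5)(6)(231/16) / ((4 - 6)(4 + 7)) = (3465/8)/(-22) = -315/16
  a_2 = (3)(4)(-315/16) / ((2 - 6)(2 + 7)) = (-945/4)/(-36) = 105/16
  a_0 = (1)(2)(105/16) / ((0 - 6)(0 + 7)) = (105/8)/(-42) = -5/16
Hence P_6(x) = 231 x^6/16 - 315 x^4/16 + 105 x^2/16 - 5/16.

P_6(x); series = 231 x^6/16 - 315 x^4/16 + 105 x^2/16 - 5/16


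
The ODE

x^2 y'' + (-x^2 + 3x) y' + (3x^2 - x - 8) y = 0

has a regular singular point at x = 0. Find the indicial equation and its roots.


Divide by x^2 to reach normal form y'' + P_1(x) y' + P_2(x) y = 0 with P_1(x) = -1 + 3/x and P_2(x) = 3 - 1/x - 8/x^2.
x = 0 is a singular point because the y'-coefficient -1 + 3/x has a pole at x = 0 and the y-coefficient 3 - 1/x - 8/x^2 has a pole at x = 0.
It is a regular singular point because x P_1(x) = p(x) = 3 - x and x^2 P_2(x) = q(x) = 3x^2 - x - 8 are polynomials, hence analytic at x = 0.
p(0) = 3,  q(0) = -8.
Indicial equation: r(r-1) + p(0) r + q(0) = 0, i.e. r^2 + (p(0) - 1) r + q(0) = 0, i.e. r^2 + 2 r - 8 = 0.
Discriminant: (2)^2 - 4(-8) = 36, so r = (-2 ± 6)/2.
Solving: r_1 = 2, r_2 = -4.

indicial: r^2 + 2 r - 8 = 0; roots r_1 = 2, r_2 = -4


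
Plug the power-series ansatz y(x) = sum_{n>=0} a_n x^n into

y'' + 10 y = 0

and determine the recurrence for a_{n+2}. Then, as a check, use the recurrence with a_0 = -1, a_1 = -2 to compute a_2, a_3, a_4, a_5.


Substitute y = sum_n a_n x^n into y'' + (const) y = 0.
y''(x) = sum_{n>=0} (n+2)(n+1) a_{n+2} x^n.
The ODE becomes sum_n [(n+2)(n+1) a_{n+2} + 10 a_n] x^n = 0.
Setting each coefficient to zero gives the recurrence:
  (n+2)(n+1) a_{n+2} + 10 a_n = 0,
  a_{n+2} = -10 / ((n+1)(n+2)) a_n.

Check with a_0 = -1, a_1 = -2 (apply the recurrence for n = 0, 1, 2, 3): a_0 = -1, a_1 = -2, a_2 = 5, a_3 = 10/3, a_4 = -25/6, a_5 = -5/3.

a_{n+2} = -10/((n+1)(n+2)) * a_n; check: a_0 = -1, a_1 = -2, a_2 = 5, a_3 = 10/3, a_4 = -25/6, a_5 = -5/3


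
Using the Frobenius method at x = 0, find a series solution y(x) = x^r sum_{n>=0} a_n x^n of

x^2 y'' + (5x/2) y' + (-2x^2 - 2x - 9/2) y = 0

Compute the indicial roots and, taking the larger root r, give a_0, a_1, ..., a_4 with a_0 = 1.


Write in Frobenius form y'' + (p(x)/x) y' + (q(x)/x^2) y = 0:
  p(x) = 5/2,  q(x) = -2x^2 - 2x - 9/2.
Indicial equation: r(r-1) + (5/2) r + (-9/2) = 0 -> roots r_1 = 3/2, r_2 = -3.
Take r = r_1 = 3/2. Let y(x) = x^r sum_{n>=0} a_n x^n with a_0 = 1.
Substitute y = x^r sum a_n x^n and match x^{r+n}. The recurrence is
  D(n) a_n - 2 a_{n-1} - 2 a_{n-2} = 0,  where D(n) = (r+n)(r+n-1) + (5/2)(r+n) + (-9/2).
  a_n = [2 a_{n-1} + 2 a_{n-2}] / D(n).
Since the indicial polynomial factors as (r - r_1)(r - r_2), D(n) = (r_1 + n - r_1)(r_1 + n - r_2) = n(n + 9/2).
Evaluating step by step (a_0 = 1):
  n = 1: D(1) = 1(1 + 9/2) = 11/2; numerator = 2(1) = 2; a_1 = (2)/(11/2) = 4/11
  n = 2: D(2) = 2(2 + 9/2) = 13; numerator = 2(4/11) + 2(1) = 30/11; a_2 = (30/11)/(13) = 30/143
  n = 3: D(3) = 3(3 + 9/2) = 45/2; numerator = 2(30/143) + 2(4/11) = 164/143; a_3 = (164/143)/(45/2) = 328/6435
  n = 4: D(4) = 4(4 + 9/2) = 34; numerator = 2(328/6435) + 2(30/143) = 3356/6435; a_4 = (3356/6435)/(34) = 1678/109395

r = 3/2; a_0 = 1; a_1 = 4/11; a_2 = 30/143; a_3 = 328/6435; a_4 = 1678/109395


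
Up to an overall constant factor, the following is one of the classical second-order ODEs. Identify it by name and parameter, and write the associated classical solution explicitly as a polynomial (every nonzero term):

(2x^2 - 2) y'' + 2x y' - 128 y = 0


All three coefficients share the factor -2; dividing through by -2 gives  (1 - x^2) y'' - x y' + 64 y = 0.
This matches the Chebyshev equation (1 - x^2) y'' - x y' + n^2 y = 0 (note the -x y' term, not -2x y') with n^2 = 64, so n = 8; the polynomial solution is T_8(x).
With y = sum_k a_k x^k, matching x^k gives (k+2)(k+1) a_{k+2} = (k^2 - n^2) a_k = (k - 8)(k + 8) a_k. The right side vanishes at k = 8, so the series with the parity of 8 terminates at degree 8.
Standard normalization: leading coefficient of T_n is 2^(n-1), so a_8 = 2^7 = 128. Work downward with a_k = (k+1)(k+2) a_{k+2} / ((k - 8)(k + 8)):
  a_6 = (7)(8)(128) / ((6 - 8)(6 + 8)) = 7168/(-28) = -256
  a_4 = (5)(6)(-256) / ((4 - 8)(4 + 8)) = -7680/(-48) = 160
  a_2 = (3)(4)(160) / ((2 - 8)(2 + 8)) = 1920/(-60) = -32
  a_0 = (1)(2)(-32) / ((0 - 8)(0 + 8)) = -64/(-64) = 1
Hence T_8(x) = 128 x^8 - 256 x^6 + 160 x^4 - 32 x^2 + 1.

T_8(x); series = 128 x^8 - 256 x^6 + 160 x^4 - 32 x^2 + 1
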